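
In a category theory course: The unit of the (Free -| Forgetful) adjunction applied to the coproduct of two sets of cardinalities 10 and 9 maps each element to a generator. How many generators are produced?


The unit eta_X: X -> U(F(X)) of the Free-Forgetful adjunction
maps each element of X to a generator of F(X). For X = S + T (disjoint
union in Set), |S + T| = |S| + |T|.
Total mappings = 10 + 9 = 19.

19


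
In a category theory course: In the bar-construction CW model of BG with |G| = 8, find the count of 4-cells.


In the bar-construction CW model of BG, the n-cells are indexed by
n-tuples [g_1|...|g_n] of non-identity elements of G (degenerate
simplices with some g_i = e do not contribute cells), so there are
(|G| - 1)^n n-cells.
For dim = 4 with |G| = 8:
cells = (8 - 1)^4 = 7^4 = 2401

2401


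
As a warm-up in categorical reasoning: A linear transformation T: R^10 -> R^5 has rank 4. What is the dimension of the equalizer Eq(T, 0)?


The equalizer of f and the zero map is ker(f).
By the rank-nullity theorem: dim(ker(f)) = dim(domain) - rank(f).
dim(ker(f)) = 10 - 4 = 6

6


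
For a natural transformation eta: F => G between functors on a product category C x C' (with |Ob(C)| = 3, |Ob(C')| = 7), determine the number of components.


A natural transformation eta: F => G assigns one component morphism per
object of the domain category.
The domain is the product category C x C', so
|Ob(C x C')| = |Ob(C)| * |Ob(C')| = 3 * 7 = 21.
Therefore eta has 21 component morphisms.

21


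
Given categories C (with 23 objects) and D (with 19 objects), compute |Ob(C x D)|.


The product category C x D has objects that are pairs (c, d).
Number of pairs = |Ob(C)| * |Ob(D)| = 23 * 19 = 437

437


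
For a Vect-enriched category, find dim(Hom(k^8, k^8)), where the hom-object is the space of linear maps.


In Vect-enriched categories, Hom(k^n, k^m) is the space of m x n matrices.
dim(Hom(k^8, k^8)) = 8 * 8 = 64

64


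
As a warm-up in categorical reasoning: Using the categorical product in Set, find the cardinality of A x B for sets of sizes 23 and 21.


In Set, the product A x B is the Cartesian product.
By the universal property, |A x B| = |A| * |B|.
|A x B| = 23 * 21 = 483

483


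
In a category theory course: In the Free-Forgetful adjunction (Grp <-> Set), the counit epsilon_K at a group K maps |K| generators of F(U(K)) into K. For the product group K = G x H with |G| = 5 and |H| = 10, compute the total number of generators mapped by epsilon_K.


The counit epsilon_K: F(U(K)) -> K of the Free-Forgetful adjunction
maps |K| generators of F(U(K)) into K. For K = G x H (the product group),
|G x H| = |G| * |H|.
Total generators mapped = 5 * 10 = 50.

50


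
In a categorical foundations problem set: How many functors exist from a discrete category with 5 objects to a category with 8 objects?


A functor from a discrete category C to D is determined by
where each object maps. Each of the 5 objects of C can map
to any of the 8 objects of D independently.
Number of functors = 8^5 = 32768

32768


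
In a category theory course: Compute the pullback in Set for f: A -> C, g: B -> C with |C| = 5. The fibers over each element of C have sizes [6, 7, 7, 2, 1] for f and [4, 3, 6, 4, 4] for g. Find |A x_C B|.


The pullback A x_C B consists of pairs (a, b) with f(a) = g(b).
For each element c in C, the fiber product has |f^-1(c)| * |g^-1(c)| elements.
Summing over C: 6 * 4 + 7 * 3 + 7 * 6 + 2 * 4 + 1 * 4
= 24 + 21 + 42 + 8 + 4 = 99

99


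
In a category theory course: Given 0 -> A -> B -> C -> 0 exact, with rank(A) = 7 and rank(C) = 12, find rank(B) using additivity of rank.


For a short exact sequence 0 -> A -> B -> C -> 0,
rank is additive: rank(B) = rank(A) + rank(C).
rank(B) = 7 + 12 = 19

19


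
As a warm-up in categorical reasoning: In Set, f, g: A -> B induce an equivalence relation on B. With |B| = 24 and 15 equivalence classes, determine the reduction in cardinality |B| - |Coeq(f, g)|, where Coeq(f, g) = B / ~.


The coequalizer Coeq(f, g) = B / ~ has one element per equivalence class.
|B| = 24, |Coeq(f, g)| = 15.
|B| - |Coeq(f, g)| = 24 - 15 = 9.

9


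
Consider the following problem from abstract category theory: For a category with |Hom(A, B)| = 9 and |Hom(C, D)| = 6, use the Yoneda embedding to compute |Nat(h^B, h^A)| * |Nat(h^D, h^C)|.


By the Yoneda lemma, Nat(h^B, h^A) is isomorphic to Hom(A, B),
so |Nat(h^B, h^A)| = |Hom(A, B)| and |Nat(h^D, h^C)| = |Hom(C, D)|.
|Hom(A, B)| = 9, |Hom(C, D)| = 6.
|Nat(h^B, h^A) x Nat(h^D, h^C)| = 9 * 6 = 54

54


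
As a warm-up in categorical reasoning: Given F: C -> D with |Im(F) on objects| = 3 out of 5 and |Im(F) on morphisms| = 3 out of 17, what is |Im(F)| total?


The image of F consists of distinct objects and distinct morphisms.
|Im(F)| on objects = 3
|Im(F)| on morphisms = 3
Total image cardinality = 3 + 3 = 6

6


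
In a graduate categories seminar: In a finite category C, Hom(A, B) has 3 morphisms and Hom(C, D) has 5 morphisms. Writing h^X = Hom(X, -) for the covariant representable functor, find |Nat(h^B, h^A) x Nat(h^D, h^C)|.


By the Yoneda lemma, Nat(h^B, h^A) is isomorphic to Hom(A, B),
so |Nat(h^B, h^A)| = |Hom(A, B)| and |Nat(h^D, h^C)| = |Hom(C, D)|.
|Hom(A, B)| = 3, |Hom(C, D)| = 5.
|Nat(h^B, h^A) x Nat(h^D, h^C)| = 3 * 5 = 15

15


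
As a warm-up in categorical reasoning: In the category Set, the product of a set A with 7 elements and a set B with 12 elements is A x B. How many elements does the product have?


In Set, the product A x B is the Cartesian product.
By the universal property, |A x B| = |A| * |B|.
|A x B| = 7 * 12 = 84

84


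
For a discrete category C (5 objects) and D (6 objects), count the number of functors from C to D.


A functor from a discrete category C to D is determined by
where each object maps. Each of the 5 objects of C can map
to any of the 6 objects of D independently.
Number of functors = 6^5 = 7776

7776


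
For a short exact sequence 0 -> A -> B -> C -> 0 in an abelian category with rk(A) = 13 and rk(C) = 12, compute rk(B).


For a short exact sequence 0 -> A -> B -> C -> 0,
rank is additive: rank(B) = rank(A) + rank(C).
rank(B) = 13 + 12 = 25

25


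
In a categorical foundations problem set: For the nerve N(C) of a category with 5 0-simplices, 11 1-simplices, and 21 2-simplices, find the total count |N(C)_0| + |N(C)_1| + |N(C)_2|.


The 2-skeleton of the nerve N(C) consists of simplices in dimensions 0, 1, 2:
  |N(C)_0| = 5 (objects)
  |N(C)_1| = 11 (morphisms)
  |N(C)_2| = 21 (composable pairs)
Total = 5 + 11 + 21 = 37

37


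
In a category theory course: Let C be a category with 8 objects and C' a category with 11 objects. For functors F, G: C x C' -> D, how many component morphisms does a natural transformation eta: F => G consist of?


A natural transformation eta: F => G assigns one component morphism per
object of the domain category.
The domain is the product category C x C', so
|Ob(C x C')| = |Ob(C)| * |Ob(C')| = 8 * 11 = 88.
Therefore eta has 88 component morphisms.

88


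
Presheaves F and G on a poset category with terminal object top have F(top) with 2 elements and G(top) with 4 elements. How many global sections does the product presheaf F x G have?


Global sections of a presheaf on a poset with terminal top satisfy
Gamma(H) ~ H(top). Presheaves admit pointwise products, so
(F x G)(top) = F(top) x G(top) (Cartesian product).
|Gamma(F x G)| = |F(top)| * |G(top)| = 2 * 4 = 8.

8


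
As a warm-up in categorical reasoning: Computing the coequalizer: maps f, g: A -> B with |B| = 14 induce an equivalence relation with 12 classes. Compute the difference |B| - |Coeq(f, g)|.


The coequalizer Coeq(f, g) = B / ~ has one element per equivalence class.
|B| = 14, |Coeq(f, g)| = 12.
|B| - |Coeq(f, g)| = 14 - 12 = 2.

2


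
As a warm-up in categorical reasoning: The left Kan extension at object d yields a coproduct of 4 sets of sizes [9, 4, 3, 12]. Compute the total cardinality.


Pointwise, the left Kan extension (Lan_F H)(d) is the colimit, indexed
by the comma category (F downarrow d), of H composed with the
projection (F downarrow d) -> C. Here that colimit is given
as a coproduct (disjoint union) of sets, so its cardinality is the
sum of the sizes of the summands.
Coproduct of sets with sizes: 9 + 4 + 3 + 12
= 28

28


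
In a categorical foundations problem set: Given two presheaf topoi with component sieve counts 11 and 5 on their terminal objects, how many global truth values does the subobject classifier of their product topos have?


In a product of presheaf topoi E_1 x E_2, the subobject classifier
is Omega = Omega_1 x Omega_2 (componentwise), so
|Omega(top)| = |Omega_1(top_1)| * |Omega_2(top_2)|.
= 11 * 5 = 55.

55


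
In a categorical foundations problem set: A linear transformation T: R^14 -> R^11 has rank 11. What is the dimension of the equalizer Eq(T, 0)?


The equalizer of f and the zero map is ker(f).
By the rank-nullity theorem: dim(ker(f)) = dim(domain) - rank(f).
dim(ker(f)) = 14 - 11 = 3

3


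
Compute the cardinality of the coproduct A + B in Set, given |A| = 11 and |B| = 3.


In Set, the coproduct A + B is the disjoint union.
|A + B| = |A| + |B| = 11 + 3 = 14

14


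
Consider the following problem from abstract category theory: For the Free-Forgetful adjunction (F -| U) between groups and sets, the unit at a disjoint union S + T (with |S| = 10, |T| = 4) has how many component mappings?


The unit eta_X: X -> U(F(X)) of the Free-Forgetful adjunction
maps each element of X to a generator of F(X). For X = S + T (disjoint
union in Set), |S + T| = |S| + |T|.
Total mappings = 10 + 4 = 14.

14


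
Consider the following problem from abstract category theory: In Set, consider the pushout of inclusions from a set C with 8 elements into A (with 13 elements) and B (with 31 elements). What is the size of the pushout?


The pushout A +_C B identifies the images of C in A and B.
|A +_C B| = |A| + |B| - |C| (for injections).
= 13 + 31 - 8 = 36

36


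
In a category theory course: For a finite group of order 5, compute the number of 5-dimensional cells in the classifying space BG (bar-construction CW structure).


In the bar-construction CW model of BG, the n-cells are indexed by
n-tuples [g_1|...|g_n] of non-identity elements of G (degenerate
simplices with some g_i = e do not contribute cells), so there are
(|G| - 1)^n n-cells.
For dim = 5 with |G| = 5:
cells = (5 - 1)^5 = 4^5 = 1024

1024


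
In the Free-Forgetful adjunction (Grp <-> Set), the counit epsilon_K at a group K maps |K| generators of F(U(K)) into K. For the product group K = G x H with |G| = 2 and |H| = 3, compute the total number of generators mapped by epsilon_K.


The counit epsilon_K: F(U(K)) -> K of the Free-Forgetful adjunction
maps |K| generators of F(U(K)) into K. For K = G x H (the product group),
|G x H| = |G| * |H|.
Total generators mapped = 2 * 3 = 6.

6


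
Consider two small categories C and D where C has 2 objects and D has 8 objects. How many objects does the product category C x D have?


The product category C x D has objects that are pairs (c, d).
Number of pairs = |Ob(C)| * |Ob(D)| = 2 * 8 = 16

16


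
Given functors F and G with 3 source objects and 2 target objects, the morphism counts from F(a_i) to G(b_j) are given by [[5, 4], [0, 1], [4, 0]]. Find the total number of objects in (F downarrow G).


Objects of (F downarrow G) are triples (a, b, h: F(a)->G(b)).
The count equals the sum of all entries in the hom-matrix.
sum(row 0) = 9
sum(row 1) = 1
sum(row 2) = 4
Grand total = 14

14


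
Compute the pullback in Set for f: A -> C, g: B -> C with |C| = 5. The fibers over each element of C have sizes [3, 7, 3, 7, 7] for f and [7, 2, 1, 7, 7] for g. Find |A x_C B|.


The pullback A x_C B consists of pairs (a, b) with f(a) = g(b).
For each element c in C, the fiber product has |f^-1(c)| * |g^-1(c)| elements.
Summing over C: 3 * 7 + 7 * 2 + 3 * 1 + 7 * 7 + 7 * 7
= 21 + 14 + 3 + 49 + 49 = 136

136


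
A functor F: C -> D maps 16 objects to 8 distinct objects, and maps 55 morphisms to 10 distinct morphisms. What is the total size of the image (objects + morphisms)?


The image of F consists of distinct objects and distinct morphisms.
|Im(F)| on objects = 8
|Im(F)| on morphisms = 10
Total image cardinality = 8 + 10 = 18

18


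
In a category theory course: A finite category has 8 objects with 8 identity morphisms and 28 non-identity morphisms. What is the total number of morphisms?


Each object has an identity morphism, giving 8 identities.
Adding the 28 non-identity morphisms:
Total = 8 + 28 = 36

36


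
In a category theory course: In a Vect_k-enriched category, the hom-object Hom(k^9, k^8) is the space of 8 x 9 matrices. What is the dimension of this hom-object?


In Vect-enriched categories, Hom(k^n, k^m) is the space of m x n matrices.
dim(Hom(k^9, k^8)) = 8 * 9 = 72

72


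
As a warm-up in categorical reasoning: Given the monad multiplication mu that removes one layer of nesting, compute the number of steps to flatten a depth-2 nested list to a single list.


Each application of mu: T^2 -> T removes one layer of nesting.
Starting at depth 2 (i.e., T^2(X)), we need to reach T(X).
Number of mu applications = 2 - 1 = 1

1


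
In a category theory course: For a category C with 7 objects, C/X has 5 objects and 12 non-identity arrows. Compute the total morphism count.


In the slice category C/X, objects are morphisms to X.
Identity morphisms: 5 (one per object of C/X).
Non-identity morphisms: 12.
Total = 5 + 12 = 17

17


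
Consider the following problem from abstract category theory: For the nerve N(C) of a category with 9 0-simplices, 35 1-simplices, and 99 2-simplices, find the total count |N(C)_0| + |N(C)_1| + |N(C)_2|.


The 2-skeleton of the nerve N(C) consists of simplices in dimensions 0, 1, 2:
  |N(C)_0| = 9 (objects)
  |N(C)_1| = 35 (morphisms)
  |N(C)_2| = 99 (composable pairs)
Total = 9 + 35 + 99 = 143

143


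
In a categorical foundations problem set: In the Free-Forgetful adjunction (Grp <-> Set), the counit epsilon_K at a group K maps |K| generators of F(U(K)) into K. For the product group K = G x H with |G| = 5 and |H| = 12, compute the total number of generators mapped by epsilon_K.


The counit epsilon_K: F(U(K)) -> K of the Free-Forgetful adjunction
maps |K| generators of F(U(K)) into K. For K = G x H (the product group),
|G x H| = |G| * |H|.
Total generators mapped = 5 * 12 = 60.

60


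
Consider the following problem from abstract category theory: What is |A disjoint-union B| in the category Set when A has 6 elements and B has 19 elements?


In Set, the coproduct A + B is the disjoint union.
|A + B| = |A| + |B| = 6 + 19 = 25

25


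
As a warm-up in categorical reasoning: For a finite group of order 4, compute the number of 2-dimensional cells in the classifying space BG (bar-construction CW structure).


In the bar-construction CW model of BG, the n-cells are indexed by
n-tuples [g_1|...|g_n] of non-identity elements of G (degenerate
simplices with some g_i = e do not contribute cells), so there are
(|G| - 1)^n n-cells.
For dim = 2 with |G| = 4:
cells = (4 - 1)^2 = 3^2 = 9

9


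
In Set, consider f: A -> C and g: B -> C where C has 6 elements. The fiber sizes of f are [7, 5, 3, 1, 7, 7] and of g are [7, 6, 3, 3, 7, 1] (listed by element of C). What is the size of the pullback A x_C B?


The pullback A x_C B consists of pairs (a, b) with f(a) = g(b).
For each element c in C, the fiber product has |f^-1(c)| * |g^-1(c)| elements.
Summing over C: 7 * 7 + 5 * 6 + 3 * 3 + 1 * 3 + 7 * 7 + 7 * 1
= 49 + 30 + 9 + 3 + 49 + 7 = 147

147


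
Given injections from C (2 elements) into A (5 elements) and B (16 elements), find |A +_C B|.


The pushout A +_C B identifies the images of C in A and B.
|A +_C B| = |A| + |B| - |C| (for injections).
= 5 + 16 - 2 = 19

19


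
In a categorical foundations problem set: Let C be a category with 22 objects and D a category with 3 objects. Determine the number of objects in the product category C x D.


The product category C x D has objects that are pairs (c, d).
Number of pairs = |Ob(C)| * |Ob(D)| = 22 * 3 = 66

66


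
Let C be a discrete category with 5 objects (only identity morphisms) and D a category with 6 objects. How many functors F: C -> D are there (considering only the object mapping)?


A functor from a discrete category C to D is determined by
where each object maps. Each of the 5 objects of C can map
to any of the 6 objects of D independently.
Number of functors = 6^5 = 7776

7776


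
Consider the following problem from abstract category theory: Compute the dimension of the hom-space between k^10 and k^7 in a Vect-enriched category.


In Vect-enriched categories, Hom(k^n, k^m) is the space of m x n matrices.
dim(Hom(k^10, k^7)) = 7 * 10 = 70

70


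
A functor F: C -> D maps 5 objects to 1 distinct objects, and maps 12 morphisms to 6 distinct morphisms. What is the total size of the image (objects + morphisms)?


The image of F consists of distinct objects and distinct morphisms.
|Im(F)| on objects = 1
|Im(F)| on morphisms = 6
Total image cardinality = 1 + 6 = 7

7


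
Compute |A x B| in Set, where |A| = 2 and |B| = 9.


In Set, the product A x B is the Cartesian product.
By the universal property, |A x B| = |A| * |B|.
|A x B| = 2 * 9 = 18

18


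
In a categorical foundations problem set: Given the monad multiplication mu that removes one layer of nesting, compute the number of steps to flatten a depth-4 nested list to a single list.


Each application of mu: T^2 -> T removes one layer of nesting.
Starting at depth 4 (i.e., T^4(X)), we need to reach T(X).
Number of mu applications = 4 - 1 = 3

3


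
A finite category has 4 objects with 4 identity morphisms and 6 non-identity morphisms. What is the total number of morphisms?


Each object has an identity morphism, giving 4 identities.
Adding the 6 non-identity morphisms:
Total = 4 + 6 = 10

10


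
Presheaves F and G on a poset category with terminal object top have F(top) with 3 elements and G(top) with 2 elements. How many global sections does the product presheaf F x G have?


Global sections of a presheaf on a poset with terminal top satisfy
Gamma(H) ~ H(top). Presheaves admit pointwise products, so
(F x G)(top) = F(top) x G(top) (Cartesian product).
|Gamma(F x G)| = |F(top)| * |G(top)| = 3 * 2 = 6.

6


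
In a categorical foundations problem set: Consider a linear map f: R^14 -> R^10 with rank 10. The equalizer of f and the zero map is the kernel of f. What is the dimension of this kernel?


The equalizer of f and the zero map is ker(f).
By the rank-nullity theorem: dim(ker(f)) = dim(domain) - rank(f).
dim(ker(f)) = 14 - 10 = 4

4


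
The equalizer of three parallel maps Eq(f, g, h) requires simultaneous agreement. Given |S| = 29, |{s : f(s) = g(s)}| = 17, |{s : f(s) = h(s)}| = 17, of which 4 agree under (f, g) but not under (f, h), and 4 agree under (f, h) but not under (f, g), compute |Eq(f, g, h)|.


Eq(f, g, h) is the triple-agreement set: points in S where all three
maps take the same value. Using inclusion-exclusion on the pairwise data:
Pair (f, g) agrees on 17 points; pair (f, h) on 17 points.
Points agreeing under (f, g) but not (f, h) = 4; under (f, h) but not (f, g) = 4.
Triple-agreement = agreement-in-(f, g) minus points that agree under (f, g) but not (f, h):
|Eq(f, g, h)| = 17 - 4 = 13
(cross-check via (f, h): 17 - 4 = 13.)

13


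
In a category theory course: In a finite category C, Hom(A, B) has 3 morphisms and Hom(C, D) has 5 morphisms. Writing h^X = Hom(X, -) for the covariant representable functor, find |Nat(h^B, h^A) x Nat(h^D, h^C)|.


By the Yoneda lemma, Nat(h^B, h^A) is isomorphic to Hom(A, B),
so |Nat(h^B, h^A)| = |Hom(A, B)| and |Nat(h^D, h^C)| = |Hom(C, D)|.
|Hom(A, B)| = 3, |Hom(C, D)| = 5.
|Nat(h^B, h^A) x Nat(h^D, h^C)| = 3 * 5 = 15

15


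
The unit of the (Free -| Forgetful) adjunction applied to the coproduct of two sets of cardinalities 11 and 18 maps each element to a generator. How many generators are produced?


The unit eta_X: X -> U(F(X)) of the Free-Forgetful adjunction
maps each element of X to a generator of F(X). For X = S + T (disjoint
union in Set), |S + T| = |S| + |T|.
Total mappings = 11 + 18 = 29.

29


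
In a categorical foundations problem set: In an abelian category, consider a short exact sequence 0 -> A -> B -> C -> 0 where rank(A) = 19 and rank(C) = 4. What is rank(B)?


For a short exact sequence 0 -> A -> B -> C -> 0,
rank is additive: rank(B) = rank(A) + rank(C).
rank(B) = 19 + 4 = 23

23


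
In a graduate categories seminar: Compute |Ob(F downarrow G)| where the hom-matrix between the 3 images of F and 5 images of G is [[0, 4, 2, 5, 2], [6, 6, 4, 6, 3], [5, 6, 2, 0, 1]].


Objects of (F downarrow G) are triples (a, b, h: F(a)->G(b)).
The count equals the sum of all entries in the hom-matrix.
sum(row 0) = 13
sum(row 1) = 25
sum(row 2) = 14
Grand total = 52

52


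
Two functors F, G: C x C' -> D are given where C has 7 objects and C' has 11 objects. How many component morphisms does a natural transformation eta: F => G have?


A natural transformation eta: F => G assigns one component morphism per
object of the domain category.
The domain is the product category C x C', so
|Ob(C x C')| = |Ob(C)| * |Ob(C')| = 7 * 11 = 77.
Therefore eta has 77 component morphisms.

77


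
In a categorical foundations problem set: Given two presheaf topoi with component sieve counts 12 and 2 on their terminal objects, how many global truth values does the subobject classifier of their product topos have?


In a product of presheaf topoi E_1 x E_2, the subobject classifier
is Omega = Omega_1 x Omega_2 (componentwise), so
|Omega(top)| = |Omega_1(top_1)| * |Omega_2(top_2)|.
= 12 * 2 = 24.

24


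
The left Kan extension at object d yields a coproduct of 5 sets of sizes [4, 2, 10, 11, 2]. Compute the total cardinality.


Pointwise, the left Kan extension (Lan_F H)(d) is the colimit, indexed
by the comma category (F downarrow d), of H composed with the
projection (F downarrow d) -> C. Here that colimit is given
as a coproduct (disjoint union) of sets, so its cardinality is the
sum of the sizes of the summands.
Coproduct of sets with sizes: 4 + 2 + 10 + 11 + 2
= 29

29


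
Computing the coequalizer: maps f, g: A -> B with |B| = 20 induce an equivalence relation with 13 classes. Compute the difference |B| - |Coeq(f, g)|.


The coequalizer Coeq(f, g) = B / ~ has one element per equivalence class.
|B| = 20, |Coeq(f, g)| = 13.
|B| - |Coeq(f, g)| = 20 - 13 = 7.

7


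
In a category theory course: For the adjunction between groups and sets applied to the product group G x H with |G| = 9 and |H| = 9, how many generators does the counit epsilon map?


The counit epsilon_K: F(U(K)) -> K of the Free-Forgetful adjunction
maps |K| generators of F(U(K)) into K. For K = G x H (the product group),
|G x H| = |G| * |H|.
Total generators mapped = 9 * 9 = 81.

81


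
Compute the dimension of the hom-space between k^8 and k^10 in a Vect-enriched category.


In Vect-enriched categories, Hom(k^n, k^m) is the space of m x n matrices.
dim(Hom(k^8, k^10)) = 10 * 8 = 80

80


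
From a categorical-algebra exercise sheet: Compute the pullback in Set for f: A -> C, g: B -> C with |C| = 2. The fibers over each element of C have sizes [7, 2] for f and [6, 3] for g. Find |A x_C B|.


The pullback A x_C B consists of pairs (a, b) with f(a) = g(b).
For each element c in C, the fiber product has |f^-1(c)| * |g^-1(c)| elements.
Summing over C: 7 * 6 + 2 * 3
= 42 + 6 = 48

48


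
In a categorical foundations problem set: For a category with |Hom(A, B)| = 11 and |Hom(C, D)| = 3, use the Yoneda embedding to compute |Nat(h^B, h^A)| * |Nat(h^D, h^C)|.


By the Yoneda lemma, Nat(h^B, h^A) is isomorphic to Hom(A, B),
so |Nat(h^B, h^A)| = |Hom(A, B)| and |Nat(h^D, h^C)| = |Hom(C, D)|.
|Hom(A, B)| = 11, |Hom(C, D)| = 3.
|Nat(h^B, h^A) x Nat(h^D, h^C)| = 11 * 3 = 33

33


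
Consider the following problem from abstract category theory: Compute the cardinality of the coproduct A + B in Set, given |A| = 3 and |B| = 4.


In Set, the coproduct A + B is the disjoint union.
|A + B| = |A| + |B| = 3 + 4 = 7

7


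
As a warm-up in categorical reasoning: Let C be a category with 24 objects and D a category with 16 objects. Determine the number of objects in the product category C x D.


The product category C x D has objects that are pairs (c, d).
Number of pairs = |Ob(C)| * |Ob(D)| = 24 * 16 = 384

384


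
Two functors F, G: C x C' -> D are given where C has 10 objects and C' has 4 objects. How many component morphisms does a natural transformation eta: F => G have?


A natural transformation eta: F => G assigns one component morphism per
object of the domain category.
The domain is the product category C x C', so
|Ob(C x C')| = |Ob(C)| * |Ob(C')| = 10 * 4 = 40.
Therefore eta has 40 component morphisms.

40


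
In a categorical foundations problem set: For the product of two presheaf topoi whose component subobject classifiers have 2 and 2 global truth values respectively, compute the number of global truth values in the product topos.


In a product of presheaf topoi E_1 x E_2, the subobject classifier
is Omega = Omega_1 x Omega_2 (componentwise), so
|Omega(top)| = |Omega_1(top_1)| * |Omega_2(top_2)|.
= 2 * 2 = 4.

4


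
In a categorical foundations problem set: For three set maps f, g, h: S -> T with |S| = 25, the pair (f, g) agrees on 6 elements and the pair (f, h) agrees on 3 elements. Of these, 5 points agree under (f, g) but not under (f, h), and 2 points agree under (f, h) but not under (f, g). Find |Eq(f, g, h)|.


Eq(f, g, h) is the triple-agreement set: points in S where all three
maps take the same value. Using inclusion-exclusion on the pairwise data:
Pair (f, g) agrees on 6 points; pair (f, h) on 3 points.
Points agreeing under (f, g) but not (f, h) = 5; under (f, h) but not (f, g) = 2.
Triple-agreement = agreement-in-(f, g) minus points that agree under (f, g) but not (f, h):
|Eq(f, g, h)| = 6 - 5 = 1
(cross-check via (f, h): 3 - 2 = 1.)

1


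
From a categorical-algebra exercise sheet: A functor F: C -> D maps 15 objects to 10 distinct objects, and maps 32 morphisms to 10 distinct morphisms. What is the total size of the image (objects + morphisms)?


The image of F consists of distinct objects and distinct morphisms.
|Im(F)| on objects = 10
|Im(F)| on morphisms = 10
Total image cardinality = 10 + 10 = 20

20


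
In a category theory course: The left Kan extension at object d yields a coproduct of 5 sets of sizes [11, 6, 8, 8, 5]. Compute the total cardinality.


Pointwise, the left Kan extension (Lan_F H)(d) is the colimit, indexed
by the comma category (F downarrow d), of H composed with the
projection (F downarrow d) -> C. Here that colimit is given
as a coproduct (disjoint union) of sets, so its cardinality is the
sum of the sizes of the summands.
Coproduct of sets with sizes: 11 + 6 + 8 + 8 + 5
= 38

38


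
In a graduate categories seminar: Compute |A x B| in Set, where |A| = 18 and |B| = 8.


In Set, the product A x B is the Cartesian product.
By the universal property, |A x B| = |A| * |B|.
|A x B| = 18 * 8 = 144

144


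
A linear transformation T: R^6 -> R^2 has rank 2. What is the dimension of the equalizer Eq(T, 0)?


The equalizer of f and the zero map is ker(f).
By the rank-nullity theorem: dim(ker(f)) = dim(domain) - rank(f).
dim(ker(f)) = 6 - 2 = 4

4


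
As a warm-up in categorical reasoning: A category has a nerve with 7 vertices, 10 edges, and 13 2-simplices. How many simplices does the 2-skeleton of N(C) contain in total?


The 2-skeleton of the nerve N(C) consists of simplices in dimensions 0, 1, 2:
  |N(C)_0| = 7 (objects)
  |N(C)_1| = 10 (morphisms)
  |N(C)_2| = 13 (composable pairs)
Total = 7 + 10 + 13 = 30

30


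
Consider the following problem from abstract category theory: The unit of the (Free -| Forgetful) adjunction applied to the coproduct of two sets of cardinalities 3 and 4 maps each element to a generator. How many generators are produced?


The unit eta_X: X -> U(F(X)) of the Free-Forgetful adjunction
maps each element of X to a generator of F(X). For X = S + T (disjoint
union in Set), |S + T| = |S| + |T|.
Total mappings = 3 + 4 = 7.

7


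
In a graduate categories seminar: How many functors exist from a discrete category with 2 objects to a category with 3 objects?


A functor from a discrete category C to D is determined by
where each object maps. Each of the 2 objects of C can map
to any of the 3 objects of D independently.
Number of functors = 3^2 = 9

9


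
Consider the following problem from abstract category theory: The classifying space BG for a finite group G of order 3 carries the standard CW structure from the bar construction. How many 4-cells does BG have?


In the bar-construction CW model of BG, the n-cells are indexed by
n-tuples [g_1|...|g_n] of non-identity elements of G (degenerate
simplices with some g_i = e do not contribute cells), so there are
(|G| - 1)^n n-cells.
For dim = 4 with |G| = 3:
cells = (3 - 1)^4 = 2^4 = 16

16


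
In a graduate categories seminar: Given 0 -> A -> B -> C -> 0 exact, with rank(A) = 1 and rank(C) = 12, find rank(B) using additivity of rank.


For a short exact sequence 0 -> A -> B -> C -> 0,
rank is additive: rank(B) = rank(A) + rank(C).
rank(B) = 1 + 12 = 13

13


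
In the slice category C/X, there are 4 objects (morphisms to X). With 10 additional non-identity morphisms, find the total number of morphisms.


In the slice category C/X, objects are morphisms to X.
Identity morphisms: 4 (one per object of C/X).
Non-identity morphisms: 10.
Total = 4 + 10 = 14

14


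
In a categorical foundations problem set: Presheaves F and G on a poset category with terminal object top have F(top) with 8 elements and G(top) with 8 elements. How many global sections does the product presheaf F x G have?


Global sections of a presheaf on a poset with terminal top satisfy
Gamma(H) ~ H(top). Presheaves admit pointwise products, so
(F x G)(top) = F(top) x G(top) (Cartesian product).
|Gamma(F x G)| = |F(top)| * |G(top)| = 8 * 8 = 64.

64


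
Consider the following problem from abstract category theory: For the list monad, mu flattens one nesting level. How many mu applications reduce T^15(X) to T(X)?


Each application of mu: T^2 -> T removes one layer of nesting.
Starting at depth 15 (i.e., T^15(X)), we need to reach T(X).
Number of mu applications = 15 - 1 = 14

14


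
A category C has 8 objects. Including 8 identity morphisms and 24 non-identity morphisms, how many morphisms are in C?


Each object has an identity morphism, giving 8 identities.
Adding the 24 non-identity morphisms:
Total = 8 + 24 = 32

32


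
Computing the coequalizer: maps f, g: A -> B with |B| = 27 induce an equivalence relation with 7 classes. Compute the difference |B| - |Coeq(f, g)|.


The coequalizer Coeq(f, g) = B / ~ has one element per equivalence class.
|B| = 27, |Coeq(f, g)| = 7.
|B| - |Coeq(f, g)| = 27 - 7 = 20.

20


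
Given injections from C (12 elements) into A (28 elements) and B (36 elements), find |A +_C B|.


The pushout A +_C B identifies the images of C in A and B.
|A +_C B| = |A| + |B| - |C| (for injections).
= 28 + 36 - 12 = 52

52


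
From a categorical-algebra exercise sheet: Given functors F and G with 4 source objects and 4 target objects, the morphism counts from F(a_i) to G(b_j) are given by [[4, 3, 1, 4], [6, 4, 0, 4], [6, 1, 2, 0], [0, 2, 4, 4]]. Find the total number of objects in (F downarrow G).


Objects of (F downarrow G) are triples (a, b, h: F(a)->G(b)).
The count equals the sum of all entries in the hom-matrix.
sum(row 0) = 12
sum(row 1) = 14
sum(row 2) = 9
sum(row 3) = 10
Grand total = 45

45


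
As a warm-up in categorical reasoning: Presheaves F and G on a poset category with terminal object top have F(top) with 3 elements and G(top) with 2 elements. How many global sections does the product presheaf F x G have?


Global sections of a presheaf on a poset with terminal top satisfy
Gamma(H) ~ H(top). Presheaves admit pointwise products, so
(F x G)(top) = F(top) x G(top) (Cartesian product).
|Gamma(F x G)| = |F(top)| * |G(top)| = 3 * 2 = 6.

6


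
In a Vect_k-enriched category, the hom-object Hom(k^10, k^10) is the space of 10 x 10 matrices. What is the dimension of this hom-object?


In Vect-enriched categories, Hom(k^n, k^m) is the space of m x n matrices.
dim(Hom(k^10, k^10)) = 10 * 10 = 100

100


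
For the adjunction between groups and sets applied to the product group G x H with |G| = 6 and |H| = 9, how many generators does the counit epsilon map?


The counit epsilon_K: F(U(K)) -> K of the Free-Forgetful adjunction
maps |K| generators of F(U(K)) into K. For K = G x H (the product group),
|G x H| = |G| * |H|.
Total generators mapped = 6 * 9 = 54.

54


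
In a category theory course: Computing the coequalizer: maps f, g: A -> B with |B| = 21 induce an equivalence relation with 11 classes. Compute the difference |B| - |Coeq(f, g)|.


The coequalizer Coeq(f, g) = B / ~ has one element per equivalence class.
|B| = 21, |Coeq(f, g)| = 11.
|B| - |Coeq(f, g)| = 21 - 11 = 10.

10


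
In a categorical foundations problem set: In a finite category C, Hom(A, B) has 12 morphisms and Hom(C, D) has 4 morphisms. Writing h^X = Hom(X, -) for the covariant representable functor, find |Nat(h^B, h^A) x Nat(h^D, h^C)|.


By the Yoneda lemma, Nat(h^B, h^A) is isomorphic to Hom(A, B),
so |Nat(h^B, h^A)| = |Hom(A, B)| and |Nat(h^D, h^C)| = |Hom(C, D)|.
|Hom(A, B)| = 12, |Hom(C, D)| = 4.
|Nat(h^B, h^A) x Nat(h^D, h^C)| = 12 * 4 = 48

48


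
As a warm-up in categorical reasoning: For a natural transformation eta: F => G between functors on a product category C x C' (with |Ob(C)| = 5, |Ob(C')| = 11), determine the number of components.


A natural transformation eta: F => G assigns one component morphism per
object of the domain category.
The domain is the product category C x C', so
|Ob(C x C')| = |Ob(C)| * |Ob(C')| = 5 * 11 = 55.
Therefore eta has 55 component morphisms.

55


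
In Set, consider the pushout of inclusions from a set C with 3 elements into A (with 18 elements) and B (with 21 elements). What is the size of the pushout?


The pushout A +_C B identifies the images of C in A and B.
|A +_C B| = |A| + |B| - |C| (for injections).
= 18 + 21 - 3 = 36

36


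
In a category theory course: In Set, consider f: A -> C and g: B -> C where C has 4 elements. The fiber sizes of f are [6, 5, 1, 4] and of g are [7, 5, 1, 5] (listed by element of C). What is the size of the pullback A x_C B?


The pullback A x_C B consists of pairs (a, b) with f(a) = g(b).
For each element c in C, the fiber product has |f^-1(c)| * |g^-1(c)| elements.
Summing over C: 6 * 7 + 5 * 5 + 1 * 1 + 4 * 5
= 42 + 25 + 1 + 20 = 88

88


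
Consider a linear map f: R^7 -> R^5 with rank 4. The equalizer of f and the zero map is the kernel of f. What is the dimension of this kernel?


The equalizer of f and the zero map is ker(f).
By the rank-nullity theorem: dim(ker(f)) = dim(domain) - rank(f).
dim(ker(f)) = 7 - 4 = 3

3


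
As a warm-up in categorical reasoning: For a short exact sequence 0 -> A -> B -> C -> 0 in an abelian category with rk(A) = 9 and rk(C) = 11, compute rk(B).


For a short exact sequence 0 -> A -> B -> C -> 0,
rank is additive: rank(B) = rank(A) + rank(C).
rank(B) = 9 + 11 = 20

20


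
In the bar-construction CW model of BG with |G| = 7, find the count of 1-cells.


In the bar-construction CW model of BG, the n-cells are indexed by
n-tuples [g_1|...|g_n] of non-identity elements of G (degenerate
simplices with some g_i = e do not contribute cells), so there are
(|G| - 1)^n n-cells.
For dim = 1 with |G| = 7:
cells = (7 - 1)^1 = 6^1 = 6

6


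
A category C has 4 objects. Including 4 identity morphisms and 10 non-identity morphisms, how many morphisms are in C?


Each object has an identity morphism, giving 4 identities.
Adding the 10 non-identity morphisms:
Total = 4 + 10 = 14

14


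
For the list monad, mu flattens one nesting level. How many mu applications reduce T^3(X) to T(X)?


Each application of mu: T^2 -> T removes one layer of nesting.
Starting at depth 3 (i.e., T^3(X)), we need to reach T(X).
Number of mu applications = 3 - 1 = 2

2


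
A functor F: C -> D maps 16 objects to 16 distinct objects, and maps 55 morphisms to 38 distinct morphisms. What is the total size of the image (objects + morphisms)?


The image of F consists of distinct objects and distinct morphisms.
|Im(F)| on objects = 16
|Im(F)| on morphisms = 38
Total image cardinality = 16 + 38 = 54

54


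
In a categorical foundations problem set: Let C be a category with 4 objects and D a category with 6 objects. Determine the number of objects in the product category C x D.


The product category C x D has objects that are pairs (c, d).
Number of pairs = |Ob(C)| * |Ob(D)| = 4 * 6 = 24

24


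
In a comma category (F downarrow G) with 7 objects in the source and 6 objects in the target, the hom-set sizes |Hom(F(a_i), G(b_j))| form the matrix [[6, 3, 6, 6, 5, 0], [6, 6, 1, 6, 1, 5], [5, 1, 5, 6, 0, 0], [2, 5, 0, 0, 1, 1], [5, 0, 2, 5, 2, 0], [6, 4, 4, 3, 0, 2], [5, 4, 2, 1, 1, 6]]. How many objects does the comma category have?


Objects of (F downarrow G) are triples (a, b, h: F(a)->G(b)).
The count equals the sum of all entries in the hom-matrix.
sum(row 0) = 26
sum(row 1) = 25
sum(row 2) = 17
sum(row 3) = 9
sum(row 4) = 14
sum(row 5) = 19
sum(row 6) = 19
Grand total = 129

129


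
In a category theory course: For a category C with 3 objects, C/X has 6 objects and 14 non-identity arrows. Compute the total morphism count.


In the slice category C/X, objects are morphisms to X.
Identity morphisms: 6 (one per object of C/X).
Non-identity morphisms: 14.
Total = 6 + 14 = 20

20


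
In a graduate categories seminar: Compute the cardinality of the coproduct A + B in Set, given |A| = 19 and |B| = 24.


In Set, the coproduct A + B is the disjoint union.
|A + B| = |A| + |B| = 19 + 24 = 43

43


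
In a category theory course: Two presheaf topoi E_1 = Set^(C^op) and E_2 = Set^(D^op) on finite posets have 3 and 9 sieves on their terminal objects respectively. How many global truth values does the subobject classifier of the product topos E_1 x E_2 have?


In a product of presheaf topoi E_1 x E_2, the subobject classifier
is Omega = Omega_1 x Omega_2 (componentwise), so
|Omega(top)| = |Omega_1(top_1)| * |Omega_2(top_2)|.
= 3 * 9 = 27.

27


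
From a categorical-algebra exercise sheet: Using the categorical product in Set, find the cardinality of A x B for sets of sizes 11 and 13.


In Set, the product A x B is the Cartesian product.
By the universal property, |A x B| = |A| * |B|.
|A x B| = 11 * 13 = 143

143


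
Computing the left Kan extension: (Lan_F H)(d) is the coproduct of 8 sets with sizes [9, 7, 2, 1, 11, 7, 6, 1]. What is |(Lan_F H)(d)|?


Pointwise, the left Kan extension (Lan_F H)(d) is the colimit, indexed
by the comma category (F downarrow d), of H composed with the
projection (F downarrow d) -> C. Here that colimit is given
as a coproduct (disjoint union) of sets, so its cardinality is the
sum of the sizes of the summands.
Coproduct of sets with sizes: 9 + 7 + 2 + 1 + 11 + 7 + 6 + 1
= 44

44


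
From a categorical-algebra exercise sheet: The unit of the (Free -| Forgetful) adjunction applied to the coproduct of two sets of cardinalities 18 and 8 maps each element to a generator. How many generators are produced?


The unit eta_X: X -> U(F(X)) of the Free-Forgetful adjunction
maps each element of X to a generator of F(X). For X = S + T (disjoint
union in Set), |S + T| = |S| + |T|.
Total mappings = 18 + 8 = 26.

26
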